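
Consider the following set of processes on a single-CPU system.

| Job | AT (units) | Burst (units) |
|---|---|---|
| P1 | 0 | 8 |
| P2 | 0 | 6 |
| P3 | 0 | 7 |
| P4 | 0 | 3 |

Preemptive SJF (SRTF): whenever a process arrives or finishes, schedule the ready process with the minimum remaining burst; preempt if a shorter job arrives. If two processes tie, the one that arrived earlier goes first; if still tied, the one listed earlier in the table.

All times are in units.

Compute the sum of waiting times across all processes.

28

Schedule: | P4 0-3 | P2 3-9 | P3 9-16 | P1 16-24 |
Completion: P1=24  P2=9  P3=16  P4=3
Turnaround (C−A): P1=24  P2=9  P3=16  P4=3
Waiting = turnaround − burst: P1=16, P2=3, P3=9, P4=0
Total waiting = 16 + 3 + 9 + 0 = 28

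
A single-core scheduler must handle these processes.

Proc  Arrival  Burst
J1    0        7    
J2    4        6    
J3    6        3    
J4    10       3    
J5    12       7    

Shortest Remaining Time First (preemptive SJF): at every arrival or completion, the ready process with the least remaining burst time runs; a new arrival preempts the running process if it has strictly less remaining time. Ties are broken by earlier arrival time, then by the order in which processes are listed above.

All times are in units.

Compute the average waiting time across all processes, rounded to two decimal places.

3.40

Gantt: | J1 0-7 | J3 7-10 | J4 10-13 | J2 13-19 | J5 19-26 |
Completion: J1=7  J2=19  J3=10  J4=13  J5=26
Turnaround (C−A): J1=7  J2=15  J3=4  J4=3  J5=14
Waiting times: J1=0, J2=9, J3=1, J4=0, J5=7
Average waiting = (0+9+1+0+7) / 5 = 17/5 = 3.40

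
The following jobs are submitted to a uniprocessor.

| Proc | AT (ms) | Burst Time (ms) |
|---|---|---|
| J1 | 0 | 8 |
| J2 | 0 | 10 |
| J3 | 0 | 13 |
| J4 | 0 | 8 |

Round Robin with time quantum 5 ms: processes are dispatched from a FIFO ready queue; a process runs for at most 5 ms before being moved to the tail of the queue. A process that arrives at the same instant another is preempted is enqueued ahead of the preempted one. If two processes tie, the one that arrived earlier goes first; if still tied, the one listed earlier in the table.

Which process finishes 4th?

J3

Timeline: | J1 0-5 | J2 5-10 | J3 10-15 | J4 15-20 | J1 20-23 | J2 23-28 | J3 28-33 | J4 33-36 | J3 36-39 |
Completion: J1=23  J2=28  J3=39  J4=36
Turnaround (C−A): J1=23  J2=28  J3=39  J4=36
Finish order: J1 → J2 → J4 → J3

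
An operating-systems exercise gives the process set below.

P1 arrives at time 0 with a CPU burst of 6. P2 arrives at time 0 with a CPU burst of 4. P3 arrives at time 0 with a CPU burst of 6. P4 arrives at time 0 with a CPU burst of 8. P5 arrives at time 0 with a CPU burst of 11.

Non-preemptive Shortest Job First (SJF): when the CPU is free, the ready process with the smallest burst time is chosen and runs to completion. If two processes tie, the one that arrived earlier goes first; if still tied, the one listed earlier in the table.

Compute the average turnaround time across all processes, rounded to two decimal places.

Schedule: | P2 0-4 | P1 4-10 | P3 10-16 | P4 16-24 | P5 24-35 |
Completion: P1=10  P2=4  P3=16  P4=24  P5=35
Turnaround (C−A): P1=10  P2=4  P3=16  P4=24  P5=35
Turnaround times: P1=10, P2=4, P3=16, P4=24, P5=35
Average turnaround = (10+4+16+24+35) / 5 = 89/5 = 17.80

17.80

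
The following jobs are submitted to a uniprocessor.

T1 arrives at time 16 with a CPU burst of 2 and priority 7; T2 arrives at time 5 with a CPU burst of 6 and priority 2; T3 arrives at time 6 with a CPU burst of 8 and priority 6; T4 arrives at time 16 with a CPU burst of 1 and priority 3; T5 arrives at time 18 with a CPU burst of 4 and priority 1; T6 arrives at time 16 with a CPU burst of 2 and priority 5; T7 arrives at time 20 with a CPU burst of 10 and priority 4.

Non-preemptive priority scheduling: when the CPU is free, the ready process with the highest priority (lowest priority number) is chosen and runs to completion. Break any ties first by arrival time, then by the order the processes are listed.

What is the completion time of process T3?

19

Timeline: | idle 0-5 | T2 5-11 | T3 11-19 | T5 19-23 | T4 23-24 | T7 24-34 | T6 34-36 | T1 36-38 |
Completion: T1=38  T2=11  T3=19  T4=24  T5=23  T6=36  T7=34
Turnaround (C−A): T1=22  T2=6  T3=13  T4=8  T5=5  T6=20  T7=14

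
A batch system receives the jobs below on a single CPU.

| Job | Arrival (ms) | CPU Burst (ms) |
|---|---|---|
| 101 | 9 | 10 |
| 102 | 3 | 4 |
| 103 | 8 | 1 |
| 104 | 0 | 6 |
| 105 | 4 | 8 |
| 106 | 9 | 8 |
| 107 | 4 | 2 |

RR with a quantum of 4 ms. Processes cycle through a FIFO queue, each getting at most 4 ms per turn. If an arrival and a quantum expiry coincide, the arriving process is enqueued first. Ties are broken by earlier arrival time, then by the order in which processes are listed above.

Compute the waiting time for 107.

Timeline: | 104 0-4 | 102 4-8 | 105 8-12 | 107 12-14 | 104 14-16 | 103 16-17 | 101 17-21 | 106 21-25 | 105 25-29 | 101 29-33 | 106 33-37 | 101 37-39 |
Completion: 101=39  102=8  103=17  104=16  105=29  106=37  107=14
Waiting(107) = turnaround − burst = 10 − 2 = 8

8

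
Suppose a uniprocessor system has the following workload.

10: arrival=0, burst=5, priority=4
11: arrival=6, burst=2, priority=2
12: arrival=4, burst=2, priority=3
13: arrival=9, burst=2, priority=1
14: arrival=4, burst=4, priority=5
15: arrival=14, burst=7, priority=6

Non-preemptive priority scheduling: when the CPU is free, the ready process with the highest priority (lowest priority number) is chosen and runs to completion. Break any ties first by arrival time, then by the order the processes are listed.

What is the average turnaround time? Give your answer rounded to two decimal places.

5.33

Timeline: | 10 0-5 | 12 5-7 | 11 7-9 | 13 9-11 | 14 11-15 | 15 15-22 |
Completion: 10=5  11=9  12=7  13=11  14=15  15=22
Turnaround times: 10=5, 11=3, 12=3, 13=2, 14=11, 15=8
Average turnaround = (5+3+3+2+11+8) / 6 = 32/6 = 5.33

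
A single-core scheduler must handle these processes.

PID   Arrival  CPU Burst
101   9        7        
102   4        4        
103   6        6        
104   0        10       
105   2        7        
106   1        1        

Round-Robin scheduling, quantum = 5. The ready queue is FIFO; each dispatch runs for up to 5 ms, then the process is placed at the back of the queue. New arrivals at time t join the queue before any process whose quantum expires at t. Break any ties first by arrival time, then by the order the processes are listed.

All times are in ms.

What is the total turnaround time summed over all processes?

119

Gantt: | 104 0-5 | 106 5-6 | 105 6-11 | 102 11-15 | 104 15-20 | 103 20-25 | 101 25-30 | 105 30-32 | 103 32-33 | 101 33-35 |
Completion: 101=35  102=15  103=33  104=20  105=32  106=6
Turnaround (C−A): 101=26  102=11  103=27  104=20  105=30  106=5
Turnaround = completion − arrival: 101=26, 102=11, 103=27, 104=20, 105=30, 106=5
Total turnaround = 26 + 11 + 27 + 20 + 30 + 5 = 119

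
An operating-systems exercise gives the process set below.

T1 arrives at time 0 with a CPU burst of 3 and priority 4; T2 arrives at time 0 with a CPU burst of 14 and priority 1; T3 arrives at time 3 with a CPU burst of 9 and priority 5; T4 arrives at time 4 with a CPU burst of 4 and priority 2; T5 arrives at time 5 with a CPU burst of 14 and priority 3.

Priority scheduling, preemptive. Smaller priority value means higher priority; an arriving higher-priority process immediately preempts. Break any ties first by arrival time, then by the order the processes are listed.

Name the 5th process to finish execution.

Timeline: | T2 0-14 | T4 14-18 | T5 18-32 | T1 32-35 | T3 35-44 |
Completion: T1=35  T2=14  T3=44  T4=18  T5=32
Turnaround (C−A): T1=35  T2=14  T3=41  T4=14  T5=27
Finish order: T2 → T4 → T5 → T1 → T3

T3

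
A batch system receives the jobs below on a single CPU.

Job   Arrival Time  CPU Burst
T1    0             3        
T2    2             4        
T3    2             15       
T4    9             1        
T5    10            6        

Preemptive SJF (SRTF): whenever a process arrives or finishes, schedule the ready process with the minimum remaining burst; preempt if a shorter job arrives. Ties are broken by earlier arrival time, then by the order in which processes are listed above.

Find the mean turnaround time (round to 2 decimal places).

Gantt: | T1 0-3 | T2 3-7 | T3 7-9 | T4 9-10 | T5 10-16 | T3 16-29 |
Completion: T1=3  T2=7  T3=29  T4=10  T5=16
Turnaround (C−A): T1=3  T2=5  T3=27  T4=1  T5=6
Turnaround times: T1=3, T2=5, T3=27, T4=1, T5=6
Average turnaround = (3+5+27+1+6) / 5 = 42/5 = 8.40

8.40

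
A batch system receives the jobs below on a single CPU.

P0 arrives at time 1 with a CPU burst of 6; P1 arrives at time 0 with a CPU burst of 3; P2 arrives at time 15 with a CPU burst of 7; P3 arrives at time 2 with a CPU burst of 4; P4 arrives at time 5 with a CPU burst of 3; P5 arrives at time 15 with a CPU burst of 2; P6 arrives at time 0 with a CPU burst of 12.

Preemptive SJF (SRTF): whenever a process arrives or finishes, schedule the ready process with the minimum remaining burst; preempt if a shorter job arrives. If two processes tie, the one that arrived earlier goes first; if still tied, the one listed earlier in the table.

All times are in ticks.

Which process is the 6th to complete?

Gantt: | P1 0-3 | P3 3-7 | P4 7-10 | P0 10-16 | P5 16-18 | P2 18-25 | P6 25-37 |
Completion: P0=16  P1=3  P2=25  P3=7  P4=10  P5=18  P6=37
Turnaround (C−A): P0=15  P1=3  P2=10  P3=5  P4=5  P5=3  P6=37
Finish order: P1 → P3 → P4 → P0 → P5 → P2 → P6

P2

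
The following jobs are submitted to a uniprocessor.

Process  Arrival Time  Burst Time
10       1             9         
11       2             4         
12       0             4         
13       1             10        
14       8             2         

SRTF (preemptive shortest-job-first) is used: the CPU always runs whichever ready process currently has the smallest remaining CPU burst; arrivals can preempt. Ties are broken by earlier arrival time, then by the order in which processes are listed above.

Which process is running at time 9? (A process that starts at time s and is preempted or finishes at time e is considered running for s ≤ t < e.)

14

Schedule: | 12 0-4 | 11 4-8 | 14 8-10 | 10 10-19 | 13 19-29 |
Completion: 10=19  11=8  12=4  13=29  14=10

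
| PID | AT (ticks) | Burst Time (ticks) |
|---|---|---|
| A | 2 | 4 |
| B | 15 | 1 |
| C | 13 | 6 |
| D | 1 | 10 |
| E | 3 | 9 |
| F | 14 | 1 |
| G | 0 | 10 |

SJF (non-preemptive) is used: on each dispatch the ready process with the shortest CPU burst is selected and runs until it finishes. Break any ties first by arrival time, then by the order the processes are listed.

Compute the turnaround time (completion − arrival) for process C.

Timeline: | G 0-10 | A 10-14 | F 14-15 | B 15-16 | C 16-22 | E 22-31 | D 31-41 |
Completion: A=14  B=16  C=22  D=41  E=31  F=15  G=10
Turnaround(C) = completion − arrival = 22 − 13 = 9

9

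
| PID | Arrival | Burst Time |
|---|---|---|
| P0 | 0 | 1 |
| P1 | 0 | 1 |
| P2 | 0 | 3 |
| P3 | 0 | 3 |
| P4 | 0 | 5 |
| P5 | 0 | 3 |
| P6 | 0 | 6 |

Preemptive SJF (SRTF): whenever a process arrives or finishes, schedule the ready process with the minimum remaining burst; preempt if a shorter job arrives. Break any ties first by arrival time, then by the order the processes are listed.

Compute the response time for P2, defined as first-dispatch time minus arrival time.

2

Schedule: | P0 0-1 | P1 1-2 | P2 2-5 | P3 5-8 | P5 8-11 | P4 11-16 | P6 16-22 |
Completion: P0=1  P1=2  P2=5  P3=8  P4=16  P5=11  P6=22
Response(P2) = first start − arrival = 2 − 0 = 2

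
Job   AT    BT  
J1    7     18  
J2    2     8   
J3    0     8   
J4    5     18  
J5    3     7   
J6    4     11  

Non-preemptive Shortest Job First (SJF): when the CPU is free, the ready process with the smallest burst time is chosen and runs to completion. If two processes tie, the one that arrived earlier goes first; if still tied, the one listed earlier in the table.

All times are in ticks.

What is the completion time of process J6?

Timeline: | J3 0-8 | J5 8-15 | J2 15-23 | J6 23-34 | J4 34-52 | J1 52-70 |
Completion: J1=70  J2=23  J3=8  J4=52  J5=15  J6=34

34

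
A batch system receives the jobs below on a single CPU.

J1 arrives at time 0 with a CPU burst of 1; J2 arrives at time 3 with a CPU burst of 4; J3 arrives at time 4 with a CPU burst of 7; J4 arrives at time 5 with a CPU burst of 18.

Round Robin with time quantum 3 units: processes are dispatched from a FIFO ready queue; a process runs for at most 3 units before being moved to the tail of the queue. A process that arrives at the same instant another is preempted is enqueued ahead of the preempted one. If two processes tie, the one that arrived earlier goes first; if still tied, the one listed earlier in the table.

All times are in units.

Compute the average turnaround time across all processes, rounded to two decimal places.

Timeline: | J1 0-1 | idle 1-3 | J2 3-6 | J3 6-9 | J4 9-12 | J2 12-13 | J3 13-16 | J4 16-19 | J3 19-20 | J4 20-32 |
Completion: J1=1  J2=13  J3=20  J4=32
Turnaround times: J1=1, J2=10, J3=16, J4=27
Average turnaround = (1+10+16+27) / 4 = 54/4 = 13.50

13.50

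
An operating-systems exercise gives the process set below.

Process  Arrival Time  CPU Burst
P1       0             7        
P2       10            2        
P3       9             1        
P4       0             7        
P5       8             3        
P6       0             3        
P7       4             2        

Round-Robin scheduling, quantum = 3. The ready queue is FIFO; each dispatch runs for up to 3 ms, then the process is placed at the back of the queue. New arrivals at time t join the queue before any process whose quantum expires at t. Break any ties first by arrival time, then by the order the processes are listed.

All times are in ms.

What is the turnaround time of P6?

9

Gantt: | P1 0-3 | P4 3-6 | P6 6-9 | P1 9-12 | P7 12-14 | P4 14-17 | P5 17-20 | P3 20-21 | P2 21-23 | P1 23-24 | P4 24-25 |
Completion: P1=24  P2=23  P3=21  P4=25  P5=20  P6=9  P7=14
Turnaround (C−A): P1=24  P2=13  P3=12  P4=25  P5=12  P6=9  P7=10
Turnaround(P6) = completion − arrival = 9 − 0 = 9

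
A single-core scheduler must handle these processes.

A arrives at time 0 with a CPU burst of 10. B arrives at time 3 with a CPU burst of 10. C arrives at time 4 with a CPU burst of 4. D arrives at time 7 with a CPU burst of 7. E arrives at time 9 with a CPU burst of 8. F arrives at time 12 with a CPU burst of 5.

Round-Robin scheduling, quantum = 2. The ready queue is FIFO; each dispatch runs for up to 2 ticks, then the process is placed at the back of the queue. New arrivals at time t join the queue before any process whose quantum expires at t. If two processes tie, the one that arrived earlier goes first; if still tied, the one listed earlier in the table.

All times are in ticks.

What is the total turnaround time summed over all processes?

177

Schedule: | A 0-4 | B 4-6 | C 6-8 | A 8-10 | B 10-12 | D 12-14 | C 14-16 | E 16-18 | A 18-20 | F 20-22 | B 22-24 | D 24-26 | E 26-28 | A 28-30 | F 30-32 | B 32-34 | D 34-36 | E 36-38 | F 38-39 | B 39-41 | D 41-42 | E 42-44 |
Completion: A=30  B=41  C=16  D=42  E=44  F=39
Turnaround (C−A): A=30  B=38  C=12  D=35  E=35  F=27
Turnaround = completion − arrival: A=30, B=38, C=12, D=35, E=35, F=27
Total turnaround = 30 + 38 + 12 + 35 + 35 + 27 = 177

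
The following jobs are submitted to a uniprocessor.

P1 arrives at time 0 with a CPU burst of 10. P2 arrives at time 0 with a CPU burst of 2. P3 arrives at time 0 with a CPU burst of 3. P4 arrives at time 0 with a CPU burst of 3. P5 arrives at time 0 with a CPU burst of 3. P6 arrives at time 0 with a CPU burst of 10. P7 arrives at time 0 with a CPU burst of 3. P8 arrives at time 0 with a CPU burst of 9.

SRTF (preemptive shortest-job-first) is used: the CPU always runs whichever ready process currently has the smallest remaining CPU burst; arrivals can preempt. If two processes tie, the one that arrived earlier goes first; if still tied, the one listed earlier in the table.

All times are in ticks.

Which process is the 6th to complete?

P8

Timeline: | P2 0-2 | P3 2-5 | P4 5-8 | P5 8-11 | P7 11-14 | P8 14-23 | P1 23-33 | P6 33-43 |
Completion: P1=33  P2=2  P3=5  P4=8  P5=11  P6=43  P7=14  P8=23
Finish order: P2 → P3 → P4 → P5 → P7 → P8 → P1 → P6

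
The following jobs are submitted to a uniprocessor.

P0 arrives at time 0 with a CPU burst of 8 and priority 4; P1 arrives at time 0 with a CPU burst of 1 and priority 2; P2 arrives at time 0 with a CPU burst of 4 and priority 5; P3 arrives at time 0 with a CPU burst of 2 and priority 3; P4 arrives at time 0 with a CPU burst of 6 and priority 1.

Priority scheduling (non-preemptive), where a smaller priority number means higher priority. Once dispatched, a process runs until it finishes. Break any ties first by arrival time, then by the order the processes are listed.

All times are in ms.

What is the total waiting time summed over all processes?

Timeline: | P4 0-6 | P1 6-7 | P3 7-9 | P0 9-17 | P2 17-21 |
Completion: P0=17  P1=7  P2=21  P3=9  P4=6
Turnaround (C−A): P0=17  P1=7  P2=21  P3=9  P4=6
Waiting = turnaround − burst: P0=9, P1=6, P2=17, P3=7, P4=0
Total waiting = 9 + 6 + 17 + 7 + 0 = 39

39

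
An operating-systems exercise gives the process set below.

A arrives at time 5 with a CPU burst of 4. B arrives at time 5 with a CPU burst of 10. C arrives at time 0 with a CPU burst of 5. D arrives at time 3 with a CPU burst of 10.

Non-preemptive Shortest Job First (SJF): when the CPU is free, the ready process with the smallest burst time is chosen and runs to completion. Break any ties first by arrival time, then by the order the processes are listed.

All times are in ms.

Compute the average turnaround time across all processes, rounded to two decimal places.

Schedule: | C 0-5 | A 5-9 | D 9-19 | B 19-29 |
Completion: A=9  B=29  C=5  D=19
Turnaround times: A=4, B=24, C=5, D=16
Average turnaround = (4+24+5+16) / 4 = 49/4 = 12.25

12.25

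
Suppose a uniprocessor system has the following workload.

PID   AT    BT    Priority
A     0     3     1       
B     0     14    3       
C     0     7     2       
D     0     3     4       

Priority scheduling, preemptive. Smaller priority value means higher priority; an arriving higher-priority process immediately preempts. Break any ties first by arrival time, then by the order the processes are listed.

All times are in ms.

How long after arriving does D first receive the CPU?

Gantt: | A 0-3 | C 3-10 | B 10-24 | D 24-27 |
Completion: A=3  B=24  C=10  D=27
Turnaround (C−A): A=3  B=24  C=10  D=27
Response(D) = first start − arrival = 24 − 0 = 24

24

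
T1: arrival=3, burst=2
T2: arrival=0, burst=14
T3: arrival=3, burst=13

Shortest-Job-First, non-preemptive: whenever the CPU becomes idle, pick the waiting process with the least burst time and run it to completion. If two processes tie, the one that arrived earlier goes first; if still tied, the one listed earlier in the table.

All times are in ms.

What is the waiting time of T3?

Timeline: | T2 0-14 | T1 14-16 | T3 16-29 |
Completion: T1=16  T2=14  T3=29
Waiting(T3) = turnaround − burst = 26 − 13 = 13

13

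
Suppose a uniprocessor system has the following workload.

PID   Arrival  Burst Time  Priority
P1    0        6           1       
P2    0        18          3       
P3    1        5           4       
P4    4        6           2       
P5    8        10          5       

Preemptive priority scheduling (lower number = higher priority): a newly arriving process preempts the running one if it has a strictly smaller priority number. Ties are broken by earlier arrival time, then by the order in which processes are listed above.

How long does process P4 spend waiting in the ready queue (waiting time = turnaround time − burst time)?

Timeline: | P1 0-6 | P4 6-12 | P2 12-30 | P3 30-35 | P5 35-45 |
Completion: P1=6  P2=30  P3=35  P4=12  P5=45
Turnaround (C−A): P1=6  P2=30  P3=34  P4=8  P5=37
Waiting(P4) = turnaround − burst = 8 − 6 = 2

2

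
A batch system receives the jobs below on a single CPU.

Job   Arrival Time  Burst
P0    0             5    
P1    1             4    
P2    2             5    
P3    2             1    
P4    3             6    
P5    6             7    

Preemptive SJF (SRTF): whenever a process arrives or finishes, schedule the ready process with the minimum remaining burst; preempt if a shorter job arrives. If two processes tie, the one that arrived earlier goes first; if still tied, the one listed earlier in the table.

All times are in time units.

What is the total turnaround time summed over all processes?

69

Gantt: | P0 0-2 | P3 2-3 | P0 3-6 | P1 6-10 | P2 10-15 | P4 15-21 | P5 21-28 |
Completion: P0=6  P1=10  P2=15  P3=3  P4=21  P5=28
Turnaround = completion − arrival: P0=6, P1=9, P2=13, P3=1, P4=18, P5=22
Total turnaround = 6 + 9 + 13 + 1 + 18 + 22 = 69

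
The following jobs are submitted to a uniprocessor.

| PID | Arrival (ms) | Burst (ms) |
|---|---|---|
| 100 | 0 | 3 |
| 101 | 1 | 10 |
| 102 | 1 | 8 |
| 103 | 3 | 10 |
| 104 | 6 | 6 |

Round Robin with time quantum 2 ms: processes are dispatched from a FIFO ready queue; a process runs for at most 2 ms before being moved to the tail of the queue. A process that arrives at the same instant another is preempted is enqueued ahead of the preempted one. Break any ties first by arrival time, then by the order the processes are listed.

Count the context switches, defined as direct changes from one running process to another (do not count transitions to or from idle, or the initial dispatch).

18

Gantt: | 100 0-2 | 101 2-4 | 102 4-6 | 100 6-7 | 103 7-9 | 101 9-11 | 104 11-13 | 102 13-15 | 103 15-17 | 101 17-19 | 104 19-21 | 102 21-23 | 103 23-25 | 101 25-27 | 104 27-29 | 102 29-31 | 103 31-33 | 101 33-35 | 103 35-37 |
Completion: 100=7  101=35  102=31  103=37  104=29
Turnaround (C−A): 100=7  101=34  102=30  103=34  104=23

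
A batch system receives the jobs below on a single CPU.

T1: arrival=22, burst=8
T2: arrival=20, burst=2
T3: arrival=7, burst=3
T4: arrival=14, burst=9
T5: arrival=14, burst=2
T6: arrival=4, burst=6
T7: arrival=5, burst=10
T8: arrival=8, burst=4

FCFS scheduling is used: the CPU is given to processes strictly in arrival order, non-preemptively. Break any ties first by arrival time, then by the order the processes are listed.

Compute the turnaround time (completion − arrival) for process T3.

16

Timeline: | idle 0-4 | T6 4-10 | T7 10-20 | T3 20-23 | T8 23-27 | T4 27-36 | T5 36-38 | T2 38-40 | T1 40-48 |
Completion: T1=48  T2=40  T3=23  T4=36  T5=38  T6=10  T7=20  T8=27
Turnaround(T3) = completion − arrival = 23 − 7 = 16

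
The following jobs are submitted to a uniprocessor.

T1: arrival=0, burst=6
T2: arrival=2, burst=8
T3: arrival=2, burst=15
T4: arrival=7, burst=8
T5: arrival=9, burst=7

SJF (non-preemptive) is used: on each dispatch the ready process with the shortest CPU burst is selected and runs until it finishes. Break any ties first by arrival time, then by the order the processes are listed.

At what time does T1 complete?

Timeline: | T1 0-6 | T2 6-14 | T5 14-21 | T4 21-29 | T3 29-44 |
Completion: T1=6  T2=14  T3=44  T4=29  T5=21
Turnaround (C−A): T1=6  T2=12  T3=42  T4=22  T5=12

6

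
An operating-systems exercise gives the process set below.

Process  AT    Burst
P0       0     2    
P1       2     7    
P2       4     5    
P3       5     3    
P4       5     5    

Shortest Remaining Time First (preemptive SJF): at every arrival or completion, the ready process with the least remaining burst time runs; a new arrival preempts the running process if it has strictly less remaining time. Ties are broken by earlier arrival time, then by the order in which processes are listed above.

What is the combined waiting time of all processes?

Gantt: | P0 0-2 | P1 2-5 | P3 5-8 | P1 8-12 | P2 12-17 | P4 17-22 |
Completion: P0=2  P1=12  P2=17  P3=8  P4=22
Turnaround (C−A): P0=2  P1=10  P2=13  P3=3  P4=17
Waiting = turnaround − burst: P0=0, P1=3, P2=8, P3=0, P4=12
Total waiting = 0 + 3 + 8 + 0 + 12 = 23

23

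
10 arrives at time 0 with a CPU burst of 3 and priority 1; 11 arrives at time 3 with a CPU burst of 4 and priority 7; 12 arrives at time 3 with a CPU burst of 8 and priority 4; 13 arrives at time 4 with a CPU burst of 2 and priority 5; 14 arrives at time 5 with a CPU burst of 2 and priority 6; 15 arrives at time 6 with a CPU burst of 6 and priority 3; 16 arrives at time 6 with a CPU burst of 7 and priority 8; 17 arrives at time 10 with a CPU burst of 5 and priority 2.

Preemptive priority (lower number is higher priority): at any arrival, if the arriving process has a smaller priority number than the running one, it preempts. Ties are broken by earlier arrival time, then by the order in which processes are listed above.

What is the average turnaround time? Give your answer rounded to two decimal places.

Schedule: | 10 0-3 | 12 3-6 | 15 6-10 | 17 10-15 | 15 15-17 | 12 17-22 | 13 22-24 | 14 24-26 | 11 26-30 | 16 30-37 |
Completion: 10=3  11=30  12=22  13=24  14=26  15=17  16=37  17=15
Turnaround times: 10=3, 11=27, 12=19, 13=20, 14=21, 15=11, 16=31, 17=5
Average turnaround = (3+27+19+20+21+11+31+5) / 8 = 137/8 = 17.13

17.13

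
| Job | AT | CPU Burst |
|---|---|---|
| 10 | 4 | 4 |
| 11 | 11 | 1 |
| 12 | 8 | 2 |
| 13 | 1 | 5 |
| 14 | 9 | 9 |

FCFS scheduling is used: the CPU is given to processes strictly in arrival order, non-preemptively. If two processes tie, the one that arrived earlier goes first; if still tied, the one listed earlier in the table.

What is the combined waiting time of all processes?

Gantt: | idle 0-1 | 13 1-6 | 10 6-10 | 12 10-12 | 14 12-21 | 11 21-22 |
Completion: 10=10  11=22  12=12  13=6  14=21
Waiting = turnaround − burst: 10=2, 11=10, 12=2, 13=0, 14=3
Total waiting = 2 + 10 + 2 + 0 + 3 = 17

17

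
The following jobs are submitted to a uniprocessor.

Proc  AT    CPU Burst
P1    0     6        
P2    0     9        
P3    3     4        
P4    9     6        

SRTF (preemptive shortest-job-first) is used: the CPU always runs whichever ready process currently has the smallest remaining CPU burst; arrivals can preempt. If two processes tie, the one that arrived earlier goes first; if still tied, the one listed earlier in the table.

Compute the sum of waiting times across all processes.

20

Schedule: | P1 0-6 | P3 6-10 | P4 10-16 | P2 16-25 |
Completion: P1=6  P2=25  P3=10  P4=16
Turnaround (C−A): P1=6  P2=25  P3=7  P4=7
Waiting = turnaround − burst: P1=0, P2=16, P3=3, P4=1
Total waiting = 0 + 16 + 3 + 1 = 20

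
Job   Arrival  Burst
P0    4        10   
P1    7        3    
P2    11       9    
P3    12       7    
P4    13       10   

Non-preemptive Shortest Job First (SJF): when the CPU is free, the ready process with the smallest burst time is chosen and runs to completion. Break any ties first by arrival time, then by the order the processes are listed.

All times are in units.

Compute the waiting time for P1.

Schedule: | idle 0-4 | P0 4-14 | P1 14-17 | P3 17-24 | P2 24-33 | P4 33-43 |
Completion: P0=14  P1=17  P2=33  P3=24  P4=43
Turnaround (C−A): P0=10  P1=10  P2=22  P3=12  P4=30
Waiting(P1) = turnaround − burst = 10 − 3 = 7

7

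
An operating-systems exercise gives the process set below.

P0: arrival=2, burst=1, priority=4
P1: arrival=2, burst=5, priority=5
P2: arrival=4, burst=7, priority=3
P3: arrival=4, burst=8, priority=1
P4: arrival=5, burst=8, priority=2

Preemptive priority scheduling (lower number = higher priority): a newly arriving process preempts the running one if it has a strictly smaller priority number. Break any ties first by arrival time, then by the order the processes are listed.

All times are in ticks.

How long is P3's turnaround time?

8

Schedule: | idle 0-2 | P0 2-3 | P1 3-4 | P3 4-12 | P4 12-20 | P2 20-27 | P1 27-31 |
Completion: P0=3  P1=31  P2=27  P3=12  P4=20
Turnaround(P3) = completion − arrival = 12 − 4 = 8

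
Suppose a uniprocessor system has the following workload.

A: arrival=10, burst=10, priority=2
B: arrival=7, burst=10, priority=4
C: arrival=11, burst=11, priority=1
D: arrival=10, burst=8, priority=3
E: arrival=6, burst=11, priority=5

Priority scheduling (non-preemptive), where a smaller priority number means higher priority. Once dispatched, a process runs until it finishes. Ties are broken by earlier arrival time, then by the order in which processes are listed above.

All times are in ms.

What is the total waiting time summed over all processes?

Gantt: | idle 0-6 | E 6-17 | C 17-28 | A 28-38 | D 38-46 | B 46-56 |
Completion: A=38  B=56  C=28  D=46  E=17
Turnaround (C−A): A=28  B=49  C=17  D=36  E=11
Waiting = turnaround − burst: A=18, B=39, C=6, D=28, E=0
Total waiting = 18 + 39 + 6 + 28 + 0 = 91

91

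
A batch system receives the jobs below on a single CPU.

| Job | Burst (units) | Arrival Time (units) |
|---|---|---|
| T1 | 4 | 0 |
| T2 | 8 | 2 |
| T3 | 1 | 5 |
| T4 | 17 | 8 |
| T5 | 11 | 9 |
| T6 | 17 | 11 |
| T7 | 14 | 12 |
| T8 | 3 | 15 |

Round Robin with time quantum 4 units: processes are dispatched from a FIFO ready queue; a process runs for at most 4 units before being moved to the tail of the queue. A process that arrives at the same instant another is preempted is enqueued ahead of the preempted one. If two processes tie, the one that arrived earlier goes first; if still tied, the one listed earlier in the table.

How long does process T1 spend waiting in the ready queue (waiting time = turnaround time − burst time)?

Gantt: | T1 0-4 | T2 4-8 | T3 8-9 | T4 9-13 | T2 13-17 | T5 17-21 | T6 21-25 | T7 25-29 | T4 29-33 | T8 33-36 | T5 36-40 | T6 40-44 | T7 44-48 | T4 48-52 | T5 52-55 | T6 55-59 | T7 59-63 | T4 63-67 | T6 67-71 | T7 71-73 | T4 73-74 | T6 74-75 |
Completion: T1=4  T2=17  T3=9  T4=74  T5=55  T6=75  T7=73  T8=36
Turnaround (C−A): T1=4  T2=15  T3=4  T4=66  T5=46  T6=64  T7=61  T8=21
Waiting(T1) = turnaround − burst = 4 − 4 = 0

0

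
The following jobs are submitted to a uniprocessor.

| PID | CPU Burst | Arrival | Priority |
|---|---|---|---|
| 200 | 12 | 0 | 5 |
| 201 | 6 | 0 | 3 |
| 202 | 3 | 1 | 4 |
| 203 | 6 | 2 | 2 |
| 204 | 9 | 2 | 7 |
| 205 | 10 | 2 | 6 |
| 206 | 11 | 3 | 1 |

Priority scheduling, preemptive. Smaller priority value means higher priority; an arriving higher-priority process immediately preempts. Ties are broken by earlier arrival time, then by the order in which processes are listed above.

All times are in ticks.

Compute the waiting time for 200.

26

Gantt: | 201 0-2 | 203 2-3 | 206 3-14 | 203 14-19 | 201 19-23 | 202 23-26 | 200 26-38 | 205 38-48 | 204 48-57 |
Completion: 200=38  201=23  202=26  203=19  204=57  205=48  206=14
Turnaround (C−A): 200=38  201=23  202=25  203=17  204=55  205=46  206=11
Waiting(200) = turnaround − burst = 38 − 12 = 26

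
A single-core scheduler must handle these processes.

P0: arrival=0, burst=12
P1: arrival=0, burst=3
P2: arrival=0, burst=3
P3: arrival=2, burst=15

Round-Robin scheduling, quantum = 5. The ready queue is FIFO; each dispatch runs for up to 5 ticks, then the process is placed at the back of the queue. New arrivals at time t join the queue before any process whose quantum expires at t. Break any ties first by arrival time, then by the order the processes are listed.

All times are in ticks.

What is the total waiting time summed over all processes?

45

Timeline: | P0 0-5 | P1 5-8 | P2 8-11 | P3 11-16 | P0 16-21 | P3 21-26 | P0 26-28 | P3 28-33 |
Completion: P0=28  P1=8  P2=11  P3=33
Turnaround (C−A): P0=28  P1=8  P2=11  P3=31
Waiting = turnaround − burst: P0=16, P1=5, P2=8, P3=16
Total waiting = 16 + 5 + 8 + 16 = 45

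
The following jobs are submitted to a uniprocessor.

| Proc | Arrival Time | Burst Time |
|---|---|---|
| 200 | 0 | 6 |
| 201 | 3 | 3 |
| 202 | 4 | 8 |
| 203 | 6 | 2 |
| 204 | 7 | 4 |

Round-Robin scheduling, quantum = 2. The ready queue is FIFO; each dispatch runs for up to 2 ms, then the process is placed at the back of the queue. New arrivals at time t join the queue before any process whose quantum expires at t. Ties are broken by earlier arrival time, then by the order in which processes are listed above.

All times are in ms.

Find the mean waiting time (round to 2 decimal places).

6.80

Schedule: | 200 0-4 | 201 4-6 | 202 6-8 | 200 8-10 | 203 10-12 | 201 12-13 | 204 13-15 | 202 15-17 | 204 17-19 | 202 19-23 |
Completion: 200=10  201=13  202=23  203=12  204=19
Turnaround (C−A): 200=10  201=10  202=19  203=6  204=12
Waiting times: 200=4, 201=7, 202=11, 203=4, 204=8
Average waiting = (4+7+11+4+8) / 5 = 34/5 = 6.80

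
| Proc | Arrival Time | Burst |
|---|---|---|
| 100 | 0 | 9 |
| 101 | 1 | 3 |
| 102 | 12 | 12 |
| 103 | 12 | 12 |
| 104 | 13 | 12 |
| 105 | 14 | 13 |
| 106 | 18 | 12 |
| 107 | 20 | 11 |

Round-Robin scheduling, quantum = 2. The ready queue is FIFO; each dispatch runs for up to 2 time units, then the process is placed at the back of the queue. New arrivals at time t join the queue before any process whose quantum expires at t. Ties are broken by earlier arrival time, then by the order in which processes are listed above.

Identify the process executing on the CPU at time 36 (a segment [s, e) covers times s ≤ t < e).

106

Gantt: | 100 0-2 | 101 2-4 | 100 4-6 | 101 6-7 | 100 7-12 | 102 12-14 | 103 14-16 | 104 16-18 | 105 18-20 | 102 20-22 | 103 22-24 | 106 24-26 | 104 26-28 | 107 28-30 | 105 30-32 | 102 32-34 | 103 34-36 | 106 36-38 | 104 38-40 | 107 40-42 | 105 42-44 | 102 44-46 | 103 46-48 | 106 48-50 | 104 50-52 | 107 52-54 | 105 54-56 | 102 56-58 | 103 58-60 | 106 60-62 | 104 62-64 | 107 64-66 | 105 66-68 | 102 68-70 | 103 70-72 | 106 72-74 | 104 74-76 | 107 76-78 | 105 78-80 | 106 80-82 | 107 82-83 | 105 83-84 |
Completion: 100=12  101=7  102=70  103=72  104=76  105=84  106=82  107=83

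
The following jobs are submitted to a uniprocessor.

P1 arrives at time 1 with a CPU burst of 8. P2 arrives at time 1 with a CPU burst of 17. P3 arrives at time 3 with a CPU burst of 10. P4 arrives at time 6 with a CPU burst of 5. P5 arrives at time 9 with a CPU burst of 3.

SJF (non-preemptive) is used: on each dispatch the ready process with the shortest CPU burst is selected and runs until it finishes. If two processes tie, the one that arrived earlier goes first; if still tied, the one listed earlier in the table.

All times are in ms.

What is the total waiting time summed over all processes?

Timeline: | idle 0-1 | P1 1-9 | P5 9-12 | P4 12-17 | P3 17-27 | P2 27-44 |
Completion: P1=9  P2=44  P3=27  P4=17  P5=12
Turnaround (C−A): P1=8  P2=43  P3=24  P4=11  P5=3
Waiting = turnaround − burst: P1=0, P2=26, P3=14, P4=6, P5=0
Total waiting = 0 + 26 + 14 + 6 + 0 = 46

46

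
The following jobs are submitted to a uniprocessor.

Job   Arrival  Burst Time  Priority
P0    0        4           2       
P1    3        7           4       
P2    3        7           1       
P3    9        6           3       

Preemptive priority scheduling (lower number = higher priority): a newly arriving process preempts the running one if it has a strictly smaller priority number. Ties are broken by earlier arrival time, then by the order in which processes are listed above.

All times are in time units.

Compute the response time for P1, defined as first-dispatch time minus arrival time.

14

Timeline: | P0 0-3 | P2 3-10 | P0 10-11 | P3 11-17 | P1 17-24 |
Completion: P0=11  P1=24  P2=10  P3=17
Turnaround (C−A): P0=11  P1=21  P2=7  P3=8
Response(P1) = first start − arrival = 17 − 3 = 14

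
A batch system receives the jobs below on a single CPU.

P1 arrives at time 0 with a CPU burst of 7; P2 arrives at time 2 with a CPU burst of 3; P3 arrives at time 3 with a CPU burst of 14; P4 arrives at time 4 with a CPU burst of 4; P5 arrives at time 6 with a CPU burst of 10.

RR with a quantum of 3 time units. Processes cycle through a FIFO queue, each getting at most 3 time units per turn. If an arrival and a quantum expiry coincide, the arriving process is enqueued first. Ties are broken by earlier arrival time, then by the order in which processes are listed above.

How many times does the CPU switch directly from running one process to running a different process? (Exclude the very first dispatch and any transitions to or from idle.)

14

Gantt: | P1 0-3 | P2 3-6 | P3 6-9 | P1 9-12 | P4 12-15 | P5 15-18 | P3 18-21 | P1 21-22 | P4 22-23 | P5 23-26 | P3 26-29 | P5 29-32 | P3 32-35 | P5 35-36 | P3 36-38 |
Completion: P1=22  P2=6  P3=38  P4=23  P5=36
Turnaround (C−A): P1=22  P2=4  P3=35  P4=19  P5=30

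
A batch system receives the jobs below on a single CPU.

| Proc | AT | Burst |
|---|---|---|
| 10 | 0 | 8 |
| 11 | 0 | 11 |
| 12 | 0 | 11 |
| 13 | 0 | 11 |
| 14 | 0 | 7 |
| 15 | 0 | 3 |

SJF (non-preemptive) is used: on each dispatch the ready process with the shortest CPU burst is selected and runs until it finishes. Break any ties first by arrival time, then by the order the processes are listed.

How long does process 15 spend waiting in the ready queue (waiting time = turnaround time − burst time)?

Gantt: | 15 0-3 | 14 3-10 | 10 10-18 | 11 18-29 | 12 29-40 | 13 40-51 |
Completion: 10=18  11=29  12=40  13=51  14=10  15=3
Waiting(15) = turnaround − burst = 3 − 3 = 0

0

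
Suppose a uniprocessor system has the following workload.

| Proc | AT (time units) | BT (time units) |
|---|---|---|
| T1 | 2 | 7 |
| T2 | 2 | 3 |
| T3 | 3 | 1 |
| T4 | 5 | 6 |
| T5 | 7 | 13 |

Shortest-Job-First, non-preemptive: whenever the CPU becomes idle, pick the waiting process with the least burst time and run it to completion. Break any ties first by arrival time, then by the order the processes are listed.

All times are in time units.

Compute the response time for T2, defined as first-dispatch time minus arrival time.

0

Gantt: | idle 0-2 | T2 2-5 | T3 5-6 | T4 6-12 | T1 12-19 | T5 19-32 |
Completion: T1=19  T2=5  T3=6  T4=12  T5=32
Turnaround (C−A): T1=17  T2=3  T3=3  T4=7  T5=25
Response(T2) = first start − arrival = 2 − 2 = 0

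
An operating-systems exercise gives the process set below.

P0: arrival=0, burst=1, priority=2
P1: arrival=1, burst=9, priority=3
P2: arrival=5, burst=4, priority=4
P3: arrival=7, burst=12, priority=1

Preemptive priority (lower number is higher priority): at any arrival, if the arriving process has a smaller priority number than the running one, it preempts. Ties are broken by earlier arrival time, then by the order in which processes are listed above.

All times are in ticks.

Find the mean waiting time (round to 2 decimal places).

7.25

Schedule: | P0 0-1 | P1 1-7 | P3 7-19 | P1 19-22 | P2 22-26 |
Completion: P0=1  P1=22  P2=26  P3=19
Waiting times: P0=0, P1=12, P2=17, P3=0
Average waiting = (0+12+17+0) / 4 = 29/4 = 7.25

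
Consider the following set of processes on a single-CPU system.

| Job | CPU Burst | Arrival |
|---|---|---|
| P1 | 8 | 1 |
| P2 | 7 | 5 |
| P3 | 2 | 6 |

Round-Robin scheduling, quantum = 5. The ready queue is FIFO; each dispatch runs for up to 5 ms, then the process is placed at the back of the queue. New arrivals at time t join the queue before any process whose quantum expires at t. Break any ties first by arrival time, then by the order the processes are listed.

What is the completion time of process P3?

13

Gantt: | idle 0-1 | P1 1-6 | P2 6-11 | P3 11-13 | P1 13-16 | P2 16-18 |
Completion: P1=16  P2=18  P3=13
Turnaround (C−A): P1=15  P2=13  P3=7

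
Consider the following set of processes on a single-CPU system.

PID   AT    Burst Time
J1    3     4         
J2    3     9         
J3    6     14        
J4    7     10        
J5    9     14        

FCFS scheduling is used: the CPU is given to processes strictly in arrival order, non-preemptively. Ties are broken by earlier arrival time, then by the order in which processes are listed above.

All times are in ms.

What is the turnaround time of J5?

45

Timeline: | idle 0-3 | J1 3-7 | J2 7-16 | J3 16-30 | J4 30-40 | J5 40-54 |
Completion: J1=7  J2=16  J3=30  J4=40  J5=54
Turnaround (C−A): J1=4  J2=13  J3=24  J4=33  J5=45
Turnaround(J5) = completion − arrival = 54 − 9 = 45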